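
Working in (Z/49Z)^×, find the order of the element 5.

The order of 5 must divide φ(49) = φ(7^2) = 7·(7−1) = 42 = 2 · 3 · 7.
Divisors of 42: 1, 2, 3, 6, 7, 14, 21, 42.
Evaluate successive powers at the divisors of 42:
5^1 ≡ 5
5^2 ≡ 25
5^3 ≡ 27
5^6 ≡ 43
5^7 ≡ 19
5^14 ≡ 18
5^21 ≡ 48
5^42 ≡ 1
So ord_49(5) = 42.

42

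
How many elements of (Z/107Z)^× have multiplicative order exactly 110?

0

φ(107) = 107 − 1 = 106 = 2 · 53.
(Z/107Z)^× is cyclic (|G| = 106); a cyclic group of order m has exactly φ(d) elements of each order d | m, and none otherwise.
Since 110 ∤ 106, the count is 0.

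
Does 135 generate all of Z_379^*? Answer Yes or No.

φ(379) = 379 − 1 = 378 = 2 · 3^3 · 7.
An element g generates (Z/379Z)^× iff g^(378/q) ≢ 1 (mod 379) for each prime q ∈ {2, 3, 7}.
135^189 ≡ 378 (mod 379)  [q = 2: ≢ 1 ✓]
135^126 ≡ 1 (mod 379)  [q = 3: ≡ 1 ✗]
135^54 ≡ 86 (mod 379)  [q = 7: ≢ 1 ✓]
135^126 ≡ 1 shows ord(135) | 126, strictly less than φ(379); not a primitive root.

No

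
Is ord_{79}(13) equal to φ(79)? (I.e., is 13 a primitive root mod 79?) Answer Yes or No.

No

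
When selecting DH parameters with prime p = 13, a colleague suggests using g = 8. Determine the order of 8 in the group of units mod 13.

4

The order of 8 must divide φ(13) = 13 − 1 = 12 = 2^2 · 3.
Divisors of 12: 1, 2, 3, 4, 6, 12.
Check 8^d mod 13 for each divisor in increasing order:
8^1 ≡ 8
8^2 ≡ 12
8^3 ≡ 5
8^4 ≡ 1
The smallest such exponent is 4, so the order of 8 is 4.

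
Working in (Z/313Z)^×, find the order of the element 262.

104

By Lagrange's theorem, ord_313(262) divides φ(313) = 313 − 1 = 312 = 2^3 · 3 · 13.
Divisors of 312: 1, 2, 3, 4, 6, 8, 12, 13, 24, 26, 39, 52, 78, 104, 156, 312.
Test each divisor d:
262^1 ≡ 262
262^2 ≡ 97
262^3 ≡ 61
262^4 ≡ 19
262^6 ≡ 278
262^8 ≡ 48
262^12 ≡ 286
262^13 ≡ 125
262^24 ≡ 103
262^26 ≡ 288
262^39 ≡ 5
262^52 ≡ 312
262^78 ≡ 25
262^104 ≡ 1
Hence ord(262) = 104.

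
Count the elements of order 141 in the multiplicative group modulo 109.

φ(109) = 109 − 1 = 108 = 2^2 · 3^3.
(Z/109Z)^× is cyclic (|G| = 108); a cyclic group of order m has exactly φ(d) elements of each order d | m, and none otherwise.
Since 141 ∤ 108, the count is 0.

0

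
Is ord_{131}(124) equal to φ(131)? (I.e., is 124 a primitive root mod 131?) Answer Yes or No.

Yes

φ(131) = 131 − 1 = 130 = 2 · 5 · 13.
124 is a primitive root mod 131 iff 124^(φ(131)/q) ≢ 1 for every prime q | φ(131), i.e. q ∈ {2, 5, 13}.
124^65 ≡ 130 (mod 131)  [q = 2: ≢ 1 ✓]
124^26 ≡ 53 (mod 131)  [q = 5: ≢ 1 ✓]
124^10 ≡ 80 (mod 131)  [q = 13: ≢ 1 ✓]
None equal 1, so ord_131(124) = 130: 124 is a primitive root.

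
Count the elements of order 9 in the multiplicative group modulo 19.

6

φ(19) = 19 − 1 = 18 = 2 · 3^2.
(Z/19Z)^× is cyclic (|G| = 18); a cyclic group of order m has exactly φ(d) elements of each order d | m, and none otherwise.
9 = 3^2 divides 18, and φ(9) = 6.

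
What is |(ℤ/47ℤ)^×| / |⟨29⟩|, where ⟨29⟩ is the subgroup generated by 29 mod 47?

By Lagrange's theorem, ord_47(29) divides φ(47) = 47 − 1 = 46 = 2 · 23.
Divisors of 46: 1, 2, 23, 46.
Compute 29^d (mod 47) for the divisors d until we hit 1:
29^1 ≡ 29 (mod 47)
29^2 ≡ 42 (mod 47)
29^23 ≡ 46 (mod 47)
29^46 ≡ 1 (mod 47) ✓
The order of 29 is 46, so the subgroup it generates has 46 elements.
[(Z/47Z)^× : ⟨29⟩] = 46/46 = 1.

1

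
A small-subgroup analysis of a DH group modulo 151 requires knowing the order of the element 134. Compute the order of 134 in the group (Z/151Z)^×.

150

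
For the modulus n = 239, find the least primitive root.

7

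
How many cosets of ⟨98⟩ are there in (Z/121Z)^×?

Since 98 ∈ (Z/121Z)^×, its order divides φ(121) = φ(11^2) = 11·(11−1) = 110 = 2 · 5 · 11.
Divisors of 110: 1, 2, 5, 10, 11, 22, 55, 110.
Evaluate successive powers at the divisors of 110:
98^1 ≡ 98
98^2 ≡ 45
98^5 ≡ 10
98^10 ≡ 100
98^11 ≡ 120
98^22 ≡ 1
So ord_121(98) = 22, hence |⟨98⟩| = 22.
The index is φ(121) / ord(98) = 110 / 22 = 5.

5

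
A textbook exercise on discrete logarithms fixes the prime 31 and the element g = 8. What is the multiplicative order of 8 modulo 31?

5

By Lagrange's theorem, ord_31(8) divides φ(31) = 31 − 1 = 30 = 2 · 3 · 5.
Divisors of 30: 1, 2, 3, 5, 6, 10, 15, 30.
Compute 8^d (mod 31) for the divisors d until we hit 1:
8^1 ≡ 8
8^2 ≡ 2
8^3 ≡ 16
8^5 ≡ 1
Therefore the multiplicative order of 8 modulo 31 is 5.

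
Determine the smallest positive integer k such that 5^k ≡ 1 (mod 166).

82

Since 5 ∈ (Z/166Z)^×, its order divides φ(166) = φ(2)·φ(83) = 1·82 = 82 = 2 · 41.
Divisors of 82: 1, 2, 41, 82.
Test each divisor d:
5^1 ≡ 5 (mod 166)
5^2 ≡ 25 (mod 166)
5^41 ≡ 165 (mod 166)
5^82 ≡ 1 (mod 166) ✓
The smallest such exponent is 82, so the order of 5 is 82.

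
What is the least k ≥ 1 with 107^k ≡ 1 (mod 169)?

39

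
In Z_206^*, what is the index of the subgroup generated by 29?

2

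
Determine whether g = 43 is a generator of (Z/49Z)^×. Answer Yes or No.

No

φ(49) = φ(7^2) = 7·(7−1) = 42 = 2 · 3 · 7.
43 is a primitive root mod 49 iff 43^(φ(49)/q) ≢ 1 for every prime q | φ(49), i.e. q ∈ {2, 3, 7}.
43^21 ≡ 1 (mod 49)  [q = 2: ≡ 1 ✗]
43^14 ≡ 1 (mod 49)  [q = 3: ≡ 1 ✗]
43^6 ≡ 8 (mod 49)  [q = 7: ≢ 1 ✓]
43^21 ≡ 1 shows ord(43) | 21, strictly less than φ(49); not a primitive root.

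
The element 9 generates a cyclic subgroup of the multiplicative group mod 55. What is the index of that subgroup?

ord(9) | φ(55) = φ(5·11) = (5−1)·(11−1) = 4·10 = 40 = 2^3 · 5.
Divisors of 40: 1, 2, 4, 5, 8, 10, 20, 40.
Evaluate successive powers at the divisors of 40:
9^1 ≡ 9 (mod 55)
9^2 ≡ 26 (mod 55)
9^4 ≡ 16 (mod 55)
9^5 ≡ 34 (mod 55)
9^8 ≡ 36 (mod 55)
9^10 ≡ 1 (mod 55) ✓
So ord_55(9) = 10, hence |⟨9⟩| = 10.
[(Z/55Z)^× : ⟨9⟩] = 40/10 = 4.

4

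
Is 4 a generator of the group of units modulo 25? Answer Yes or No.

No

φ(25) = φ(5^2) = 5·(5−1) = 20 = 2^2 · 5.
Test 4^(20/q) mod 25 for each prime factor q of 20:
4^10 ≡ 1 (mod 25)  [q = 2: ≡ 1 ✗]
4^4 ≡ 6 (mod 25)  [q = 5: ≢ 1 ✓]
The check at q = 2 fails, so 4 generates a proper subgroup.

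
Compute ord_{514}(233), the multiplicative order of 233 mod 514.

256

The order of 233 must divide φ(514) = φ(2)·φ(257) = 1·256 = 256 = 2^8.
Divisors of 256: 1, 2, 4, 8, 16, 32, 64, 128, 256.
Compute 233^d (mod 514) for the divisors d until we hit 1:
233^1 ≡ 233 (mod 514)
233^2 ≡ 319 (mod 514)
233^4 ≡ 503 (mod 514)
233^8 ≡ 121 (mod 514)
233^16 ≡ 249 (mod 514)
233^32 ≡ 321 (mod 514)
233^64 ≡ 241 (mod 514)
233^128 ≡ 513 (mod 514)
233^256 ≡ 1 (mod 514) ✓
So ord_514(233) = 256.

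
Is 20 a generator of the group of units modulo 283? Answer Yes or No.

Yes

φ(283) = 283 − 1 = 282 = 2 · 3 · 47.
An element g generates (Z/283Z)^× iff g^(282/q) ≢ 1 (mod 283) for each prime q ∈ {2, 3, 47}.
20^141 ≡ 282 (mod 283)  [q = 2: ≢ 1 ✓]
20^94 ≡ 44 (mod 283)  [q = 3: ≢ 1 ✓]
20^6 ≡ 116 (mod 283)  [q = 47: ≢ 1 ✓]
None equal 1, so ord_283(20) = 282: 20 is a primitive root.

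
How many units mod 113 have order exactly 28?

12

φ(113) = 113 − 1 = 112 = 2^4 · 7.
(Z/113Z)^× is cyclic (|G| = 112); a cyclic group of order m has exactly φ(d) elements of each order d | m, and none otherwise.
28 = 2^2 · 7 divides 112, and φ(28) = 12.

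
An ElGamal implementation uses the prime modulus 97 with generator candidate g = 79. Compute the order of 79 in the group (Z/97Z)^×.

Since 79 ∈ (Z/97Z)^×, its order divides φ(97) = 97 − 1 = 96 = 2^5 · 3.
Divisors of 96: 1, 2, 3, 4, 6, 8, 12, 16, 24, 32, 48, 96.
Evaluate successive powers at the divisors of 96:
79^1 ≡ 79 (mod 97)
79^2 ≡ 33 (mod 97)
79^3 ≡ 85 (mod 97)
79^4 ≡ 22 (mod 97)
79^6 ≡ 47 (mod 97)
79^8 ≡ 96 (mod 97)
79^12 ≡ 75 (mod 97)
79^16 ≡ 1 (mod 97) ✓
The smallest such exponent is 16, so the order of 79 is 16.

16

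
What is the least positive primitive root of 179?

φ(179) = 179 − 1 = 178 = 2 · 89.
g is a primitive root iff g^(178/q) ≢ 1 (mod 179) for each prime q ∈ {2, 89}.
g = 2: 2^89 ≡ 178; 2^2 ≡ 4 — none is 1, so 2 is a primitive root.
Hence the least primitive root of 179 is 2.

2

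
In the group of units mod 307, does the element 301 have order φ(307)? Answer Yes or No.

φ(307) = 307 − 1 = 306 = 2 · 3^2 · 17.
It suffices to check that the order of 301 is not a proper divisor of 306: compute 301^(306/q) for q ∈ {2, 3, 17}.
301^153 ≡ 306 (mod 307)  [q = 2: ≢ 1 ✓]
301^102 ≡ 1 (mod 307)  [q = 3: ≡ 1 ✗]
301^18 ≡ 102 (mod 307)  [q = 17: ≢ 1 ✓]
The check at q = 3 fails, so 301 generates a proper subgroup.

No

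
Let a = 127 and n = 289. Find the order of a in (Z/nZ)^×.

The order of 127 must divide φ(289) = φ(17^2) = 17·(17−1) = 272 = 2^4 · 17.
Divisors of 272: 1, 2, 4, 8, 16, 17, 34, 68, 136, 272.
Check 127^d mod 289 for each divisor in increasing order:
127^1 ≡ 127 (mod 289)
127^2 ≡ 234 (mod 289)
127^4 ≡ 135 (mod 289)
127^8 ≡ 18 (mod 289)
127^16 ≡ 35 (mod 289)
127^17 ≡ 110 (mod 289)
127^34 ≡ 251 (mod 289)
127^68 ≡ 288 (mod 289)
127^136 ≡ 1 (mod 289) ✓
So ord_289(127) = 136.

136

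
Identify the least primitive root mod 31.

3

φ(31) = 31 − 1 = 30 = 2 · 3 · 5.
g is a primitive root iff g^(30/q) ≢ 1 (mod 31) for each prime q ∈ {2, 3, 5}.
g = 2: 2^15 ≡ 1 — hits 1, so not a primitive root.
g = 3: 3^15 ≡ 30; 3^10 ≡ 25; 3^6 ≡ 16 — none is 1, so 3 is a primitive root.
Hence the least primitive root of 31 is 3.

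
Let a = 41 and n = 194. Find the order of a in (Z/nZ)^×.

96

By Lagrange's theorem, ord_194(41) divides φ(194) = φ(2)·φ(97) = 1·96 = 96 = 2^5 · 3.
Divisors of 96: 1, 2, 3, 4, 6, 8, 12, 16, 24, 32, 48, 96.
Test each divisor d:
41^1 ≡ 41
41^2 ≡ 129
41^3 ≡ 51
41^4 ≡ 151
41^6 ≡ 79
41^8 ≡ 103
41^12 ≡ 33
41^16 ≡ 133
41^24 ≡ 119
41^32 ≡ 35
41^48 ≡ 193
41^96 ≡ 1
So ord_194(41) = 96.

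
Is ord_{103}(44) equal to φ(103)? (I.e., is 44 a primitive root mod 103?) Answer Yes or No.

Yes

φ(103) = 103 − 1 = 102 = 2 · 3 · 17.
It suffices to check that the order of 44 is not a proper divisor of 102: compute 44^(102/q) for q ∈ {2, 3, 17}.
44^51 ≡ 102 (mod 103)  [q = 2: ≢ 1 ✓]
44^34 ≡ 46 (mod 103)  [q = 3: ≢ 1 ✓]
44^6 ≡ 9 (mod 103)  [q = 17: ≢ 1 ✓]
Every test exponent gives a nontrivial residue, hence 44 generates the full group.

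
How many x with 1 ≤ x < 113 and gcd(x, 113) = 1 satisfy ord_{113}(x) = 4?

2

φ(113) = 113 − 1 = 112 = 2^4 · 7.
(Z/113Z)^× is cyclic (|G| = 112); a cyclic group of order m has exactly φ(d) elements of each order d | m, and none otherwise.
4 = 2^2 divides 112, and φ(4) = 2.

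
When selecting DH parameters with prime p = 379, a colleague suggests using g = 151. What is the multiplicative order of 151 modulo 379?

By Lagrange's theorem, ord_379(151) divides φ(379) = 379 − 1 = 378 = 2 · 3^3 · 7.
Divisors of 378: 1, 2, 3, 6, 7, 9, 14, 18, 21, 27, 42, 54, 63, 126, 189, 378.
Compute 151^d (mod 379) for the divisors d until we hit 1:
151^1 ≡ 151 (mod 379)
151^2 ≡ 61 (mod 379)
151^3 ≡ 115 (mod 379)
151^6 ≡ 339 (mod 379)
151^7 ≡ 24 (mod 379)
151^9 ≡ 327 (mod 379)
151^14 ≡ 197 (mod 379)
151^18 ≡ 51 (mod 379)
151^21 ≡ 180 (mod 379)
151^27 ≡ 1 (mod 379) ✓
The smallest such exponent is 27, so the order of 151 is 27.

27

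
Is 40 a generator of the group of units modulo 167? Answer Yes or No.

Yes

φ(167) = 167 − 1 = 166 = 2 · 83.
Test 40^(166/q) mod 167 for each prime factor q of 166:
40^83 ≡ 166 (mod 167)  [q = 2: ≢ 1 ✓]
40^2 ≡ 97 (mod 167)  [q = 83: ≢ 1 ✓]
All checks pass, so 40 has order 166 and is a primitive root modulo 167.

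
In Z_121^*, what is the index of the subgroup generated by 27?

22

ord(27) | φ(121) = φ(11^2) = 11·(11−1) = 110 = 2 · 5 · 11.
Divisors of 110: 1, 2, 5, 10, 11, 22, 55, 110.
Test each divisor d:
27^1 ≡ 27
27^2 ≡ 3
27^5 ≡ 1
The order of 27 is 5, so the subgroup it generates has 5 elements.
[(Z/121Z)^× : ⟨27⟩] = 110/5 = 22.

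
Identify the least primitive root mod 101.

φ(101) = 101 − 1 = 100 = 2^2 · 5^2.
g is a primitive root iff g^(100/q) ≢ 1 (mod 101) for each prime q ∈ {2, 5}.
g = 2: 2^50 ≡ 100; 2^20 ≡ 95 — none is 1, so 2 is a primitive root.
So 2 is the smallest generator of (Z/101Z)^×.

2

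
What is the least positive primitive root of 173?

φ(173) = 173 − 1 = 172 = 2^2 · 43.
Test candidates g = 2, 3, … against the prime factors q ∈ {2, 43} of φ(173): g is a generator iff g^(172/q) ≢ 1 for every such q.
g = 2: 2^86 ≡ 172; 2^4 ≡ 16 — none is 1, so 2 is a primitive root.
Hence the least primitive root of 173 is 2.

2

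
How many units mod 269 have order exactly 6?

0

φ(269) = 269 − 1 = 268 = 2^2 · 67.
In a cyclic group of order 268, there are φ(d) elements of order d for each divisor d of 268, and zero for non-divisors.
Since 6 ∤ 268, the count is 0.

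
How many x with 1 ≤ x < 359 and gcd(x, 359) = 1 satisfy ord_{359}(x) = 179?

178

φ(359) = 359 − 1 = 358 = 2 · 179.
In a cyclic group of order 358, there are φ(d) elements of order d for each divisor d of 358, and zero for non-divisors.
179 | 358, and φ(179) = 179 − 1 = 178.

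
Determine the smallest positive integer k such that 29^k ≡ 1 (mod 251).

The order of 29 must divide φ(251) = 251 − 1 = 250 = 2 · 5^3.
Divisors of 250: 1, 2, 5, 10, 25, 50, 125, 250.
Test each divisor d:
29^1 ≡ 29 (mod 251)
29^2 ≡ 88 (mod 251)
29^5 ≡ 182 (mod 251)
29^10 ≡ 243 (mod 251)
29^25 ≡ 102 (mod 251)
29^50 ≡ 113 (mod 251)
29^125 ≡ 250 (mod 251)
29^250 ≡ 1 (mod 251) ✓
Hence ord(29) = 250.

250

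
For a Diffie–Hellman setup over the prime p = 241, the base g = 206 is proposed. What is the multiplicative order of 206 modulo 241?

240

Since 206 ∈ (Z/241Z)^×, its order divides φ(241) = 241 − 1 = 240 = 2^4 · 3 · 5.
Divisors of 240: 1, 2, 3, 4, 5, 6, 8, 10, 12, 15, 16, 20, 24, 30, 40, 48, 60, 80, 120, 240.
Test each divisor d:
206^1 ≡ 206 (mod 241)
206^2 ≡ 20 (mod 241)
206^3 ≡ 23 (mod 241)
206^4 ≡ 159 (mod 241)
206^5 ≡ 219 (mod 241)
206^6 ≡ 47 (mod 241)
206^8 ≡ 217 (mod 241)
206^10 ≡ 2 (mod 241)
206^12 ≡ 40 (mod 241)
206^15 ≡ 197 (mod 241)
206^16 ≡ 94 (mod 241)
206^20 ≡ 4 (mod 241)
206^24 ≡ 154 (mod 241)
206^30 ≡ 8 (mod 241)
206^40 ≡ 16 (mod 241)
206^48 ≡ 98 (mod 241)
206^60 ≡ 64 (mod 241)
206^80 ≡ 15 (mod 241)
206^120 ≡ 240 (mod 241)
206^240 ≡ 1 (mod 241) ✓
So ord_241(206) = 240.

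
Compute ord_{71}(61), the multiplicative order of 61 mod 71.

70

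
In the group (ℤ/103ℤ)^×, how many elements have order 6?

φ(103) = 103 − 1 = 102 = 2 · 3 · 17.
Since (Z/103Z)^× is cyclic of order 102, the number of elements of order d is φ(d) when d | 102 and 0 otherwise.
6 = 2 · 3 divides 102, and φ(6) = 2.

2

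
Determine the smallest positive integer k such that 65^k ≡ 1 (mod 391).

Since 65 ∈ (Z/391Z)^×, its order divides φ(391) = φ(17·23) = (17−1)·(23−1) = 16·22 = 352 = 2^5 · 11.
Divisors of 352: 1, 2, 4, 8, 11, 16, 22, 32, 44, 88, 176, 352.
Test each divisor d:
65^1 ≡ 65 (mod 391)
65^2 ≡ 315 (mod 391)
65^4 ≡ 302 (mod 391)
65^8 ≡ 101 (mod 391)
65^11 ≡ 367 (mod 391)
65^16 ≡ 35 (mod 391)
65^22 ≡ 185 (mod 391)
65^32 ≡ 52 (mod 391)
65^44 ≡ 208 (mod 391)
65^88 ≡ 254 (mod 391)
65^176 ≡ 1 (mod 391) ✓
Hence ord(65) = 176.

176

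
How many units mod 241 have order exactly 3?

2

φ(241) = 241 − 1 = 240 = 2^4 · 3 · 5.
In a cyclic group of order 240, there are φ(d) elements of order d for each divisor d of 240, and zero for non-divisors.
3 | 240, and φ(3) = 3 − 1 = 2.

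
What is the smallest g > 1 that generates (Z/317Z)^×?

φ(317) = 317 − 1 = 316 = 2^2 · 79.
g is a primitive root iff g^(316/q) ≢ 1 (mod 317) for each prime q ∈ {2, 79}.
g = 2: 2^158 ≡ 316; 2^4 ≡ 16 — none is 1, so 2 is a primitive root.
Hence the least primitive root of 317 is 2.

2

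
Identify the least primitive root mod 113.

3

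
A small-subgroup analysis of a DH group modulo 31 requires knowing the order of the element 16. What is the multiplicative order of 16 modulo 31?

By Lagrange's theorem, ord_31(16) divides φ(31) = 31 − 1 = 30 = 2 · 3 · 5.
Divisors of 30: 1, 2, 3, 5, 6, 10, 15, 30.
Evaluate successive powers at the divisors of 30:
16^1 ≡ 16
16^2 ≡ 8
16^3 ≡ 4
16^5 ≡ 1
Hence ord(16) = 5.

5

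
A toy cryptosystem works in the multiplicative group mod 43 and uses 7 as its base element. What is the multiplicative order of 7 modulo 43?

6

By Lagrange's theorem, ord_43(7) divides φ(43) = 43 − 1 = 42 = 2 · 3 · 7.
Divisors of 42: 1, 2, 3, 6, 7, 14, 21, 42.
Evaluate successive powers at the divisors of 42:
7^1 ≡ 7 (mod 43)
7^2 ≡ 6 (mod 43)
7^3 ≡ 42 (mod 43)
7^6 ≡ 1 (mod 43) ✓
Hence ord(7) = 6.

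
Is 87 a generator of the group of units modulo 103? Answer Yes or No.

φ(103) = 103 − 1 = 102 = 2 · 3 · 17.
87 is a primitive root mod 103 iff 87^(φ(103)/q) ≢ 1 for every prime q | φ(103), i.e. q ∈ {2, 3, 17}.
87^51 ≡ 102 (mod 103)  [q = 2: ≢ 1 ✓]
87^34 ≡ 46 (mod 103)  [q = 3: ≢ 1 ✓]
87^6 ≡ 61 (mod 103)  [q = 17: ≢ 1 ✓]
All checks pass, so 87 has order 102 and is a primitive root modulo 103.

Yes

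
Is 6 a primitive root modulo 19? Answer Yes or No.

No

φ(19) = 19 − 1 = 18 = 2 · 3^2.
6 is a primitive root mod 19 iff 6^(φ(19)/q) ≢ 1 for every prime q | φ(19), i.e. q ∈ {2, 3}.
6^9 ≡ 1 (mod 19)  [q = 2: ≡ 1 ✗]
6^6 ≡ 11 (mod 19)  [q = 3: ≢ 1 ✓]
Since 6^9 ≡ 1, the order of 6 divides 9 < 18, so 6 is not a primitive root.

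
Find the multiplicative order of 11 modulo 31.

30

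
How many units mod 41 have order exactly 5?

4

φ(41) = 41 − 1 = 40 = 2^3 · 5.
Since (Z/41Z)^× is cyclic of order 40, the number of elements of order d is φ(d) when d | 40 and 0 otherwise.
5 | 40, and φ(5) = 5 − 1 = 4.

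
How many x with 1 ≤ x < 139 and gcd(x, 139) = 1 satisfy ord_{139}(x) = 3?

φ(139) = 139 − 1 = 138 = 2 · 3 · 23.
In a cyclic group of order 138, there are φ(d) elements of order d for each divisor d of 138, and zero for non-divisors.
3 | 138, and φ(3) = 3 − 1 = 2.

2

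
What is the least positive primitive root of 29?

2

φ(29) = 29 − 1 = 28 = 2^2 · 7.
Test candidates g = 2, 3, … against the prime factors q ∈ {2, 7} of φ(29): g is a generator iff g^(28/q) ≢ 1 for every such q.
g = 2: 2^14 ≡ 28; 2^4 ≡ 16 — none is 1, so 2 is a primitive root.
Hence the least primitive root of 29 is 2.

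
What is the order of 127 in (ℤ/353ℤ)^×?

By Lagrange's theorem, ord_353(127) divides φ(353) = 353 − 1 = 352 = 2^5 · 11.
Divisors of 352: 1, 2, 4, 8, 11, 16, 22, 32, 44, 88, 176, 352.
Evaluate successive powers at the divisors of 352:
127^1 ≡ 127 (mod 353)
127^2 ≡ 244 (mod 353)
127^4 ≡ 232 (mod 353)
127^8 ≡ 168 (mod 353)
127^11 ≡ 293 (mod 353)
127^16 ≡ 337 (mod 353)
127^22 ≡ 70 (mod 353)
127^32 ≡ 256 (mod 353)
127^44 ≡ 311 (mod 353)
127^88 ≡ 352 (mod 353)
127^176 ≡ 1 (mod 353) ✓
Therefore the multiplicative order of 127 modulo 353 is 176.

176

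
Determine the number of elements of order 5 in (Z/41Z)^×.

4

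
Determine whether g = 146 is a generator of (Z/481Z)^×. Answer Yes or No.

No

481 = 13 · 37 is a product of two distinct odd primes, so (Z/481Z)^× ≅ (Z/13Z)^× × (Z/37Z)^× is not cyclic.
No primitive root modulo 481 exists; in particular 146 is not one.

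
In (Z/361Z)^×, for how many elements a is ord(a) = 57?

φ(361) = φ(19^2) = 19·(19−1) = 342 = 2 · 3^2 · 19.
Since (Z/361Z)^× is cyclic of order 342, the number of elements of order d is φ(d) when d | 342 and 0 otherwise.
57 = 3 · 19 divides 342, and φ(57) = 36.

36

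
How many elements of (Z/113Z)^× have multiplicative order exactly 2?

1

φ(113) = 113 − 1 = 112 = 2^4 · 7.
Since (Z/113Z)^× is cyclic of order 112, the number of elements of order d is φ(d) when d | 112 and 0 otherwise.
2 | 112, and φ(2) = 2 − 1 = 1.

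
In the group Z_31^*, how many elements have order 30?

8

φ(31) = 31 − 1 = 30 = 2 · 3 · 5.
In a cyclic group of order 30, there are φ(d) elements of order d for each divisor d of 30, and zero for non-divisors.
30 = 2 · 3 · 5 divides 30, and φ(30) = 8.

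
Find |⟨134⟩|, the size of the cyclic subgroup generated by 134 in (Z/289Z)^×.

8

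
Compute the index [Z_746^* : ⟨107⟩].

4

Since 107 ∈ (Z/746Z)^×, its order divides φ(746) = φ(2)·φ(373) = 1·372 = 372 = 2^2 · 3 · 31.
Divisors of 372: 1, 2, 3, 4, 6, 12, 31, 62, 93, 124, 186, 372.
Test each divisor d:
107^1 ≡ 107
107^2 ≡ 259
107^3 ≡ 111
107^4 ≡ 687
107^6 ≡ 385
107^12 ≡ 517
107^31 ≡ 657
107^62 ≡ 461
107^93 ≡ 1
So ord_746(107) = 93, hence |⟨107⟩| = 93.
[(Z/746Z)^× : ⟨107⟩] = 372/93 = 4.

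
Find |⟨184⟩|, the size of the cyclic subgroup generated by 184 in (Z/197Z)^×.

196

The order of 184 must divide φ(197) = 197 − 1 = 196 = 2^2 · 7^2.
Divisors of 196: 1, 2, 4, 7, 14, 28, 49, 98, 196.
Test each divisor d:
184^1 ≡ 184
184^2 ≡ 169
184^4 ≡ 193
184^7 ≡ 120
184^14 ≡ 19
184^28 ≡ 164
184^49 ≡ 14
184^98 ≡ 196
184^196 ≡ 1
The smallest such exponent is 196, so the order of 184 is 196.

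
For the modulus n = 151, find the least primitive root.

6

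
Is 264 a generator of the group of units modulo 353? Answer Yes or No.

Yes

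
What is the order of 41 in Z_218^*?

12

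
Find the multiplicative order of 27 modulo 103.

The order of 27 must divide φ(103) = 103 − 1 = 102 = 2 · 3 · 17.
Divisors of 102: 1, 2, 3, 6, 17, 34, 51, 102.
Check 27^d mod 103 for each divisor in increasing order:
27^1 ≡ 27 (mod 103)
27^2 ≡ 8 (mod 103)
27^3 ≡ 10 (mod 103)
27^6 ≡ 100 (mod 103)
27^17 ≡ 102 (mod 103)
27^34 ≡ 1 (mod 103) ✓
So ord_103(27) = 34.

34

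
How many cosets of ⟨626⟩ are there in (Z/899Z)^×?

By Lagrange's theorem, ord_899(626) divides φ(899) = φ(29·31) = (29−1)·(31−1) = 28·30 = 840 = 2^3 · 3 · 5 · 7.
Divisors of 840: 1, 2, 3, 4, 5, 6, 7, 8, 10, 12, 14, 15, 20, 21, 24, 28, 30, 35, 40, 42, 56, 60, 70, 84, 105, 120, 140, 168, 210, 280, 420, 840.
Test each divisor d:
626^1 ≡ 626
626^2 ≡ 811
626^3 ≡ 650
626^4 ≡ 552
626^5 ≡ 336
626^6 ≡ 869
626^7 ≡ 99
626^8 ≡ 842
626^10 ≡ 521
626^12 ≡ 1
The order of 626 is 12, so the subgroup it generates has 12 elements.
The index is φ(899) / ord(626) = 840 / 12 = 70.

70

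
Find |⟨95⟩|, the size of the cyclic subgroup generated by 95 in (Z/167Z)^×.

Since 95 ∈ (Z/167Z)^×, its order divides φ(167) = 167 − 1 = 166 = 2 · 83.
Divisors of 166: 1, 2, 83, 166.
Evaluate successive powers at the divisors of 166:
95^1 ≡ 95 (mod 167)
95^2 ≡ 7 (mod 167)
95^83 ≡ 166 (mod 167)
95^166 ≡ 1 (mod 167) ✓
So ord_167(95) = 166.

166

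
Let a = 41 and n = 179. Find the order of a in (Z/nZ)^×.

178

The order of 41 must divide φ(179) = 179 − 1 = 178 = 2 · 89.
Divisors of 178: 1, 2, 89, 178.
Evaluate successive powers at the divisors of 178:
41^1 ≡ 41
41^2 ≡ 70
41^89 ≡ 178
41^178 ≡ 1
Hence ord(41) = 178.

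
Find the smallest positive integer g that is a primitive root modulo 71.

7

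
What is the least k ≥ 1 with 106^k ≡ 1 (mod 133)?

3

ord(106) | φ(133) = φ(7·19) = (7−1)·(19−1) = 6·18 = 108 = 2^2 · 3^3.
Divisors of 108: 1, 2, 3, 4, 6, 9, 12, 18, 27, 36, 54, 108.
Evaluate successive powers at the divisors of 108:
106^1 ≡ 106
106^2 ≡ 64
106^3 ≡ 1
So ord_133(106) = 3.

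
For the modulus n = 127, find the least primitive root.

φ(127) = 127 − 1 = 126 = 2 · 3^2 · 7.
g is a primitive root iff g^(126/q) ≢ 1 (mod 127) for each prime q ∈ {2, 3, 7}.
g = 2: 2^63 ≡ 1 — hits 1, so not a primitive root.
g = 3: 3^63 ≡ 126; 3^42 ≡ 107; 3^18 ≡ 4 — none is 1, so 3 is a primitive root.
The smallest primitive root modulo 127 is 3.

3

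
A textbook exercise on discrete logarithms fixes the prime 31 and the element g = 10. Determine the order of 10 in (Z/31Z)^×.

The order of 10 must divide φ(31) = 31 − 1 = 30 = 2 · 3 · 5.
Divisors of 30: 1, 2, 3, 5, 6, 10, 15, 30.
Test each divisor d:
10^1 ≡ 10 (mod 31)
10^2 ≡ 7 (mod 31)
10^3 ≡ 8 (mod 31)
10^5 ≡ 25 (mod 31)
10^6 ≡ 2 (mod 31)
10^10 ≡ 5 (mod 31)
10^15 ≡ 1 (mod 31) ✓
Hence ord(10) = 15.

15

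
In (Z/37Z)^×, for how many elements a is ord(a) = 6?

φ(37) = 37 − 1 = 36 = 2^2 · 3^2.
In a cyclic group of order 36, there are φ(d) elements of order d for each divisor d of 36, and zero for non-divisors.
6 = 2 · 3 divides 36, and φ(6) = 2.

2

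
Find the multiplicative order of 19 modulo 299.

The order of 19 must divide φ(299) = φ(13·23) = (13−1)·(23−1) = 12·22 = 264 = 2^3 · 3 · 11.
Divisors of 264: 1, 2, 3, 4, 6, 8, 11, 12, 22, 24, 33, 44, 66, 88, 132, 264.
Compute 19^d (mod 299) for the divisors d until we hit 1:
19^1 ≡ 19 (mod 299)
19^2 ≡ 62 (mod 299)
19^3 ≡ 281 (mod 299)
19^4 ≡ 256 (mod 299)
19^6 ≡ 25 (mod 299)
19^8 ≡ 55 (mod 299)
19^11 ≡ 206 (mod 299)
19^12 ≡ 27 (mod 299)
19^22 ≡ 277 (mod 299)
19^24 ≡ 131 (mod 299)
19^33 ≡ 252 (mod 299)
19^44 ≡ 185 (mod 299)
19^66 ≡ 116 (mod 299)
19^88 ≡ 139 (mod 299)
19^132 ≡ 1 (mod 299) ✓
So ord_299(19) = 132.

132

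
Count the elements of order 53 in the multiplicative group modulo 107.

φ(107) = 107 − 1 = 106 = 2 · 53.
Since (Z/107Z)^× is cyclic of order 106, the number of elements of order d is φ(d) when d | 106 and 0 otherwise.
53 | 106, and φ(53) = 53 − 1 = 52.

52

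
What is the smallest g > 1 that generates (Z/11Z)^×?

2

φ(11) = 11 − 1 = 10 = 2 · 5.
g is a primitive root iff g^(10/q) ≢ 1 (mod 11) for each prime q ∈ {2, 5}.
g = 2: 2^5 ≡ 10; 2^2 ≡ 4 — none is 1, so 2 is a primitive root.
So 2 is the smallest generator of (Z/11Z)^×.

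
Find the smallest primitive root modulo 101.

φ(101) = 101 − 1 = 100 = 2^2 · 5^2.
Test candidates g = 2, 3, … against the prime factors q ∈ {2, 5} of φ(101): g is a generator iff g^(100/q) ≢ 1 for every such q.
g = 2: 2^50 ≡ 100; 2^20 ≡ 95 — none is 1, so 2 is a primitive root.
The smallest primitive root modulo 101 is 2.

2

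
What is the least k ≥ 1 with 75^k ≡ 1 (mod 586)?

292

ord(75) | φ(586) = φ(2)·φ(293) = 1·292 = 292 = 2^2 · 73.
Divisors of 292: 1, 2, 4, 73, 146, 292.
Check 75^d mod 586 for each divisor in increasing order:
75^1 ≡ 75 (mod 586)
75^2 ≡ 351 (mod 586)
75^4 ≡ 141 (mod 586)
75^73 ≡ 155 (mod 586)
75^146 ≡ 585 (mod 586)
75^292 ≡ 1 (mod 586) ✓
So ord_586(75) = 292.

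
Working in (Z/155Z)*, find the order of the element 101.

5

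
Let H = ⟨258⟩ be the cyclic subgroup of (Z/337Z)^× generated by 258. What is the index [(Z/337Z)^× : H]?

24

ord(258) | φ(337) = 337 − 1 = 336 = 2^4 · 3 · 7.
Divisors of 336: 1, 2, 3, 4, 6, 7, 8, 12, 14, 16, 21, 24, 28, 42, 48, 56, 84, 112, 168, 336.
Compute 258^d (mod 337) for the divisors d until we hit 1:
258^1 ≡ 258 (mod 337)
258^2 ≡ 175 (mod 337)
258^3 ≡ 329 (mod 337)
258^4 ≡ 295 (mod 337)
258^6 ≡ 64 (mod 337)
258^7 ≡ 336 (mod 337)
258^8 ≡ 79 (mod 337)
258^12 ≡ 52 (mod 337)
258^14 ≡ 1 (mod 337) ✓
Thus |⟨258⟩| = ord(258) = 14.
The index is φ(337) / ord(258) = 336 / 14 = 24.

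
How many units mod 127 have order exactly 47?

φ(127) = 127 − 1 = 126 = 2 · 3^2 · 7.
(Z/127Z)^× is cyclic (|G| = 126); a cyclic group of order m has exactly φ(d) elements of each order d | m, and none otherwise.
47 does not divide 126, so no element of (Z/127Z)^× has order 47.

0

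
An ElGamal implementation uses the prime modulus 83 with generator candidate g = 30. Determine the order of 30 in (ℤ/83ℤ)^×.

41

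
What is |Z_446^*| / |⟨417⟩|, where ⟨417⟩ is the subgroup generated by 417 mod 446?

1

Since 417 ∈ (Z/446Z)^×, its order divides φ(446) = φ(2)·φ(223) = 1·222 = 222 = 2 · 3 · 37.
Divisors of 222: 1, 2, 3, 6, 37, 74, 111, 222.
Test each divisor d:
417^1 ≡ 417 (mod 446)
417^2 ≡ 395 (mod 446)
417^3 ≡ 141 (mod 446)
417^6 ≡ 257 (mod 446)
417^37 ≡ 263 (mod 446)
417^74 ≡ 39 (mod 446)
417^111 ≡ 445 (mod 446)
417^222 ≡ 1 (mod 446) ✓
Thus |⟨417⟩| = ord(417) = 222.
The index is φ(446) / ord(417) = 222 / 222 = 1.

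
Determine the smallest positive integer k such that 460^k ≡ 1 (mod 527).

6

The order of 460 must divide φ(527) = φ(17·31) = (17−1)·(31−1) = 16·30 = 480 = 2^5 · 3 · 5.
Divisors of 480: 1, 2, 3, 4, 5, 6, 8, 10, 12, 15, 16, 20, 24, 30, 32, 40, 48, 60, 80, 96, 120, 160, 240, 480.
Evaluate successive powers at the divisors of 480:
460^1 ≡ 460 (mod 527)
460^2 ≡ 273 (mod 527)
460^3 ≡ 154 (mod 527)
460^4 ≡ 222 (mod 527)
460^5 ≡ 409 (mod 527)
460^6 ≡ 1 (mod 527) ✓
Therefore the multiplicative order of 460 modulo 527 is 6.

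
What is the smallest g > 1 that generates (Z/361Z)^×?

2

φ(361) = φ(19^2) = 19·(19−1) = 342 = 2 · 3^2 · 19.
Test candidates g = 2, 3, … against the prime factors q ∈ {2, 3, 19} of φ(361): g is a generator iff g^(342/q) ≢ 1 for every such q.
g = 2: 2^171 ≡ 360; 2^114 ≡ 292; 2^18 ≡ 58 — none is 1, so 2 is a primitive root.
Hence the least primitive root of 361 is 2.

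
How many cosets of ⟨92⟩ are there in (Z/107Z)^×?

The order of 92 must divide φ(107) = 107 − 1 = 106 = 2 · 53.
Divisors of 106: 1, 2, 53, 106.
Test each divisor d:
92^1 ≡ 92
92^2 ≡ 11
92^53 ≡ 1
So ord_107(92) = 53, hence |⟨92⟩| = 53.
Index = |(Z/107Z)^×| / |⟨92⟩| = 106 / 53 = 2.

2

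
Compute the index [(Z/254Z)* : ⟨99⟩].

14

Since 99 ∈ (Z/254Z)^×, its order divides φ(254) = φ(2)·φ(127) = 1·126 = 126 = 2 · 3^2 · 7.
Divisors of 126: 1, 2, 3, 6, 7, 9, 14, 18, 21, 42, 63, 126.
Compute 99^d (mod 254) for the divisors d until we hit 1:
99^1 ≡ 99 (mod 254)
99^2 ≡ 149 (mod 254)
99^3 ≡ 19 (mod 254)
99^6 ≡ 107 (mod 254)
99^7 ≡ 179 (mod 254)
99^9 ≡ 1 (mod 254) ✓
The order of 99 is 9, so the subgroup it generates has 9 elements.
The index is φ(254) / ord(99) = 126 / 9 = 14.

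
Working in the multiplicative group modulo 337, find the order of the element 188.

The order of 188 must divide φ(337) = 337 − 1 = 336 = 2^4 · 3 · 7.
Divisors of 336: 1, 2, 3, 4, 6, 7, 8, 12, 14, 16, 21, 24, 28, 42, 48, 56, 84, 112, 168, 336.
Evaluate successive powers at the divisors of 336:
188^1 ≡ 188 (mod 337)
188^2 ≡ 296 (mod 337)
188^3 ≡ 43 (mod 337)
188^4 ≡ 333 (mod 337)
188^6 ≡ 164 (mod 337)
188^7 ≡ 165 (mod 337)
188^8 ≡ 16 (mod 337)
188^12 ≡ 273 (mod 337)
188^14 ≡ 265 (mod 337)
188^16 ≡ 256 (mod 337)
188^21 ≡ 252 (mod 337)
188^24 ≡ 52 (mod 337)
188^28 ≡ 129 (mod 337)
188^42 ≡ 148 (mod 337)
188^48 ≡ 8 (mod 337)
188^56 ≡ 128 (mod 337)
188^84 ≡ 336 (mod 337)
188^112 ≡ 208 (mod 337)
188^168 ≡ 1 (mod 337) ✓
Therefore the multiplicative order of 188 modulo 337 is 168.

168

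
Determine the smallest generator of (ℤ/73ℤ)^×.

φ(73) = 73 − 1 = 72 = 2^3 · 3^2.
Test candidates g = 2, 3, … against the prime factors q ∈ {2, 3} of φ(73): g is a generator iff g^(72/q) ≢ 1 for every such q.
g = 2: 2^36 ≡ 1 — hits 1, so not a primitive root.
g = 3: 3^36 ≡ 1 — hits 1, so not a primitive root.
g = 4: 4^36 ≡ 1 — hits 1, so not a primitive root.
g = 5: 5^36 ≡ 72; 5^24 ≡ 8 — none is 1, so 5 is a primitive root.
Hence the least primitive root of 73 is 5.

5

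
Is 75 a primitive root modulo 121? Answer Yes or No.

φ(121) = φ(11^2) = 11·(11−1) = 110 = 2 · 5 · 11.
75 is a primitive root mod 121 iff 75^(φ(121)/q) ≢ 1 for every prime q | φ(121), i.e. q ∈ {2, 5, 11}.
75^55 ≡ 1 (mod 121)  [q = 2: ≡ 1 ✗]
75^22 ≡ 81 (mod 121)  [q = 5: ≢ 1 ✓]
75^10 ≡ 34 (mod 121)  [q = 11: ≢ 1 ✓]
The check at q = 2 fails, so 75 generates a proper subgroup.

No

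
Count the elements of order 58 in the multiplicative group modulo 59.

φ(59) = 59 − 1 = 58 = 2 · 29.
In a cyclic group of order 58, there are φ(d) elements of order d for each divisor d of 58, and zero for non-divisors.
58 = 2 · 29 divides 58, and φ(58) = 28.

28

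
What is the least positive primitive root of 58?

φ(58) = φ(2)·φ(29) = 1·28 = 28 = 2^2 · 7.
g is a primitive root iff g^(28/q) ≢ 1 (mod 58) for each prime q ∈ {2, 7}.
g = 2: gcd(2, 58) = 2 > 1, not a unit — skip.
g = 3: 3^14 ≡ 57; 3^4 ≡ 23 — none is 1, so 3 is a primitive root.
The smallest primitive root modulo 58 is 3.

3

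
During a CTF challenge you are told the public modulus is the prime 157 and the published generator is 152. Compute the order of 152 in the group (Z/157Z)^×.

156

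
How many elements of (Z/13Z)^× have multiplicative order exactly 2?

φ(13) = 13 − 1 = 12 = 2^2 · 3.
In a cyclic group of order 12, there are φ(d) elements of order d for each divisor d of 12, and zero for non-divisors.
2 | 12, and φ(2) = 2 − 1 = 1.

1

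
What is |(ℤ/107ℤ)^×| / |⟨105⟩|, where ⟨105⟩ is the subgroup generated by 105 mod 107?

ord(105) | φ(107) = 107 − 1 = 106 = 2 · 53.
Divisors of 106: 1, 2, 53, 106.
Compute 105^d (mod 107) for the divisors d until we hit 1:
105^1 ≡ 105
105^2 ≡ 4
105^53 ≡ 1
So ord_107(105) = 53, hence |⟨105⟩| = 53.
Index = |(Z/107Z)^×| / |⟨105⟩| = 106 / 53 = 2.

2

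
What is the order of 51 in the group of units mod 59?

29

The order of 51 must divide φ(59) = 59 − 1 = 58 = 2 · 29.
Divisors of 58: 1, 2, 29, 58.
Evaluate successive powers at the divisors of 58:
51^1 ≡ 51
51^2 ≡ 5
51^29 ≡ 1
Hence ord(51) = 29.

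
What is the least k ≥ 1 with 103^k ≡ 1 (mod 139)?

By Lagrange's theorem, ord_139(103) divides φ(139) = 139 − 1 = 138 = 2 · 3 · 23.
Divisors of 138: 1, 2, 3, 6, 23, 46, 69, 138.
Compute 103^d (mod 139) for the divisors d until we hit 1:
103^1 ≡ 103
103^2 ≡ 45
103^3 ≡ 48
103^6 ≡ 80
103^23 ≡ 138
103^46 ≡ 1
Hence ord(103) = 46.

46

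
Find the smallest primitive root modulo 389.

2

φ(389) = 389 − 1 = 388 = 2^2 · 97.
g is a primitive root iff g^(388/q) ≢ 1 (mod 389) for each prime q ∈ {2, 97}.
g = 2: 2^194 ≡ 388; 2^4 ≡ 16 — none is 1, so 2 is a primitive root.
The smallest primitive root modulo 389 is 2.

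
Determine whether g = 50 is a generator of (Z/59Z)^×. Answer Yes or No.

Yes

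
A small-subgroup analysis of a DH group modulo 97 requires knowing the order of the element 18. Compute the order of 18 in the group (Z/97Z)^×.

16

By Lagrange's theorem, ord_97(18) divides φ(97) = 97 − 1 = 96 = 2^5 · 3.
Divisors of 96: 1, 2, 3, 4, 6, 8, 12, 16, 24, 32, 48, 96.
Check 18^d mod 97 for each divisor in increasing order:
18^1 ≡ 18 (mod 97)
18^2 ≡ 33 (mod 97)
18^3 ≡ 12 (mod 97)
18^4 ≡ 22 (mod 97)
18^6 ≡ 47 (mod 97)
18^8 ≡ 96 (mod 97)
18^12 ≡ 75 (mod 97)
18^16 ≡ 1 (mod 97) ✓
The smallest such exponent is 16, so the order of 18 is 16.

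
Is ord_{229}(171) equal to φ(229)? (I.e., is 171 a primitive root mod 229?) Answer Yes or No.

No

φ(229) = 229 − 1 = 228 = 2^2 · 3 · 19.
Test 171^(228/q) mod 229 for each prime factor q of 228:
171^114 ≡ 1 (mod 229)  [q = 2: ≡ 1 ✗]
171^76 ≡ 134 (mod 229)  [q = 3: ≢ 1 ✓]
171^12 ≡ 27 (mod 229)  [q = 19: ≢ 1 ✓]
171^114 ≡ 1 shows ord(171) | 114, strictly less than φ(229); not a primitive root.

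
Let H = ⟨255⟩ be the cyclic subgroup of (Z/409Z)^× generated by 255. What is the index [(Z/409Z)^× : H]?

6

ord(255) | φ(409) = 409 − 1 = 408 = 2^3 · 3 · 17.
Divisors of 408: 1, 2, 3, 4, 6, 8, 12, 17, 24, 34, 51, 68, 102, 136, 204, 408.
Test each divisor d:
255^1 ≡ 255
255^2 ≡ 403
255^3 ≡ 106
255^4 ≡ 36
255^6 ≡ 193
255^8 ≡ 69
255^12 ≡ 30
255^17 ≡ 143
255^24 ≡ 82
255^34 ≡ 408
255^51 ≡ 266
255^68 ≡ 1
So ord_409(255) = 68, hence |⟨255⟩| = 68.
[(Z/409Z)^× : ⟨255⟩] = 408/68 = 6.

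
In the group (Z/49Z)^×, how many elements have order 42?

φ(49) = φ(7^2) = 7·(7−1) = 42 = 2 · 3 · 7.
In a cyclic group of order 42, there are φ(d) elements of order d for each divisor d of 42, and zero for non-divisors.
42 = 2 · 3 · 7 divides 42, and φ(42) = 12.

12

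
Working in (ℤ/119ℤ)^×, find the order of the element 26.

By Lagrange's theorem, ord_119(26) divides φ(119) = φ(7·17) = (7−1)·(17−1) = 6·16 = 96 = 2^5 · 3.
Divisors of 96: 1, 2, 3, 4, 6, 8, 12, 16, 24, 32, 48, 96.
Compute 26^d (mod 119) for the divisors d until we hit 1:
26^1 ≡ 26 (mod 119)
26^2 ≡ 81 (mod 119)
26^3 ≡ 83 (mod 119)
26^4 ≡ 16 (mod 119)
26^6 ≡ 106 (mod 119)
26^8 ≡ 18 (mod 119)
26^12 ≡ 50 (mod 119)
26^16 ≡ 86 (mod 119)
26^24 ≡ 1 (mod 119) ✓
Therefore the multiplicative order of 26 modulo 119 is 24.

24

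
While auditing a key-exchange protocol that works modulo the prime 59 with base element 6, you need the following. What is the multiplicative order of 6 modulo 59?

58

Since 6 ∈ (Z/59Z)^×, its order divides φ(59) = 59 − 1 = 58 = 2 · 29.
Divisors of 58: 1, 2, 29, 58.
Compute 6^d (mod 59) for the divisors d until we hit 1:
6^1 ≡ 6 (mod 59)
6^2 ≡ 36 (mod 59)
6^29 ≡ 58 (mod 59)
6^58 ≡ 1 (mod 59) ✓
So ord_59(6) = 58.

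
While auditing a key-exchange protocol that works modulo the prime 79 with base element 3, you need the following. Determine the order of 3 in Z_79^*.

78

By Lagrange's theorem, ord_79(3) divides φ(79) = 79 − 1 = 78 = 2 · 3 · 13.
Divisors of 78: 1, 2, 3, 6, 13, 26, 39, 78.
Evaluate successive powers at the divisors of 78:
3^1 ≡ 3 (mod 79)
3^2 ≡ 9 (mod 79)
3^3 ≡ 27 (mod 79)
3^6 ≡ 18 (mod 79)
3^13 ≡ 24 (mod 79)
3^26 ≡ 23 (mod 79)
3^39 ≡ 78 (mod 79)
3^78 ≡ 1 (mod 79) ✓
Therefore the multiplicative order of 3 modulo 79 is 78.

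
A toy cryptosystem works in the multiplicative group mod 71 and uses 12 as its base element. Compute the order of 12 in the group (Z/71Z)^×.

Since 12 ∈ (Z/71Z)^×, its order divides φ(71) = 71 − 1 = 70 = 2 · 5 · 7.
Divisors of 70: 1, 2, 5, 7, 10, 14, 35, 70.
Check 12^d mod 71 for each divisor in increasing order:
12^1 ≡ 12 (mod 71)
12^2 ≡ 2 (mod 71)
12^5 ≡ 48 (mod 71)
12^7 ≡ 25 (mod 71)
12^10 ≡ 32 (mod 71)
12^14 ≡ 57 (mod 71)
12^35 ≡ 1 (mod 71) ✓
The smallest such exponent is 35, so the order of 12 is 35.

35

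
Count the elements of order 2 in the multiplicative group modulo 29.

1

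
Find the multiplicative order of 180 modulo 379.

The order of 180 must divide φ(379) = 379 − 1 = 378 = 2 · 3^3 · 7.
Divisors of 378: 1, 2, 3, 6, 7, 9, 14, 18, 21, 27, 42, 54, 63, 126, 189, 378.
Test each divisor d:
180^1 ≡ 180 (mod 379)
180^2 ≡ 185 (mod 379)
180^3 ≡ 327 (mod 379)
180^6 ≡ 51 (mod 379)
180^7 ≡ 84 (mod 379)
180^9 ≡ 1 (mod 379) ✓
Hence ord(180) = 9.

9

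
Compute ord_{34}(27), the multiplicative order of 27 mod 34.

ord(27) | φ(34) = φ(2)·φ(17) = 1·16 = 16 = 2^4.
Divisors of 16: 1, 2, 4, 8, 16.
Test each divisor d:
27^1 ≡ 27 (mod 34)
27^2 ≡ 15 (mod 34)
27^4 ≡ 21 (mod 34)
27^8 ≡ 33 (mod 34)
27^16 ≡ 1 (mod 34) ✓
Hence ord(27) = 16.

16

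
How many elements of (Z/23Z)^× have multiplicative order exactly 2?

1

φ(23) = 23 − 1 = 22 = 2 · 11.
(Z/23Z)^× is cyclic (|G| = 22); a cyclic group of order m has exactly φ(d) elements of each order d | m, and none otherwise.
2 | 22, and φ(2) = 2 − 1 = 1.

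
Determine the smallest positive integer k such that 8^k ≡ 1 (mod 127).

7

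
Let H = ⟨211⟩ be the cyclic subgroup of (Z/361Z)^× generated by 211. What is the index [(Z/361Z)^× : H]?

1

The order of 211 must divide φ(361) = φ(19^2) = 19·(19−1) = 342 = 2 · 3^2 · 19.
Divisors of 342: 1, 2, 3, 6, 9, 18, 19, 38, 57, 114, 171, 342.
Compute 211^d (mod 361) for the divisors d until we hit 1:
211^1 ≡ 211 (mod 361)
211^2 ≡ 118 (mod 361)
211^3 ≡ 350 (mod 361)
211^6 ≡ 121 (mod 361)
211^9 ≡ 113 (mod 361)
211^18 ≡ 134 (mod 361)
211^19 ≡ 116 (mod 361)
211^38 ≡ 99 (mod 361)
211^57 ≡ 293 (mod 361)
211^114 ≡ 292 (mod 361)
211^171 ≡ 360 (mod 361)
211^342 ≡ 1 (mod 361) ✓
So ord_361(211) = 342, hence |⟨211⟩| = 342.
Index = |(Z/361Z)^×| / |⟨211⟩| = 342 / 342 = 1.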